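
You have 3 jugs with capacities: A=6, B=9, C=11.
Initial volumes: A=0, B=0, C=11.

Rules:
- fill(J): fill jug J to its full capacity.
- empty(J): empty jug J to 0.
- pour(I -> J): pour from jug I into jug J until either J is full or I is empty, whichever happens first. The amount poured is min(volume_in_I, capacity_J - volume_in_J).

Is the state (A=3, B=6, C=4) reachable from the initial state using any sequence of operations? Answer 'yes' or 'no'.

Answer: no

Derivation:
BFS explored all 440 reachable states.
Reachable set includes: (0,0,0), (0,0,1), (0,0,2), (0,0,3), (0,0,4), (0,0,5), (0,0,6), (0,0,7), (0,0,8), (0,0,9), (0,0,10), (0,0,11) ...
Target (A=3, B=6, C=4) not in reachable set → no.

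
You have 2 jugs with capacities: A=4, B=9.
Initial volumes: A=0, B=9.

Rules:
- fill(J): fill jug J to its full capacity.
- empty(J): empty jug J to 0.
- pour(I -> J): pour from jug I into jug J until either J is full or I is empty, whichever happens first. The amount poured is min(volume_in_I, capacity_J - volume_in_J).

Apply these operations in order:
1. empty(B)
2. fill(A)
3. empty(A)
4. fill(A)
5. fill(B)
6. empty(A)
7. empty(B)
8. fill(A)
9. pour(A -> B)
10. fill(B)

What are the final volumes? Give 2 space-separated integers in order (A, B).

Step 1: empty(B) -> (A=0 B=0)
Step 2: fill(A) -> (A=4 B=0)
Step 3: empty(A) -> (A=0 B=0)
Step 4: fill(A) -> (A=4 B=0)
Step 5: fill(B) -> (A=4 B=9)
Step 6: empty(A) -> (A=0 B=9)
Step 7: empty(B) -> (A=0 B=0)
Step 8: fill(A) -> (A=4 B=0)
Step 9: pour(A -> B) -> (A=0 B=4)
Step 10: fill(B) -> (A=0 B=9)

Answer: 0 9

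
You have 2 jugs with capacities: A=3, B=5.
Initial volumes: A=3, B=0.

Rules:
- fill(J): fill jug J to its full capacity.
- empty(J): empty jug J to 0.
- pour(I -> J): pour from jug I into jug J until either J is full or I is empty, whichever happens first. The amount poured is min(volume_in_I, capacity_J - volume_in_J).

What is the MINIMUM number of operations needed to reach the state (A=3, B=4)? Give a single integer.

BFS from (A=3, B=0). One shortest path:
  1. empty(A) -> (A=0 B=0)
  2. fill(B) -> (A=0 B=5)
  3. pour(B -> A) -> (A=3 B=2)
  4. empty(A) -> (A=0 B=2)
  5. pour(B -> A) -> (A=2 B=0)
  6. fill(B) -> (A=2 B=5)
  7. pour(B -> A) -> (A=3 B=4)
Reached target in 7 moves.

Answer: 7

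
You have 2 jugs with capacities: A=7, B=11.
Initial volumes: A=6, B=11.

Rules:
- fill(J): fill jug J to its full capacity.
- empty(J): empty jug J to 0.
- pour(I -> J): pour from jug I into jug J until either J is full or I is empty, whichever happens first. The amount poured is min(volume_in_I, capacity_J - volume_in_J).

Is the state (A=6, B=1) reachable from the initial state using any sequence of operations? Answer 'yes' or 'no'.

BFS explored all 36 reachable states.
Reachable set includes: (0,0), (0,1), (0,2), (0,3), (0,4), (0,5), (0,6), (0,7), (0,8), (0,9), (0,10), (0,11) ...
Target (A=6, B=1) not in reachable set → no.

Answer: no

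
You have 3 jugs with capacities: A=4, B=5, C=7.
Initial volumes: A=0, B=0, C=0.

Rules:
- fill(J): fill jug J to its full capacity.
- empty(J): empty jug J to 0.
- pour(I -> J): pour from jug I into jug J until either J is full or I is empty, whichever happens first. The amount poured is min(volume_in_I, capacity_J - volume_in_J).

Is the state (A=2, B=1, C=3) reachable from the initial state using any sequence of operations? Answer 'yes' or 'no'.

Answer: no

Derivation:
BFS explored all 168 reachable states.
Reachable set includes: (0,0,0), (0,0,1), (0,0,2), (0,0,3), (0,0,4), (0,0,5), (0,0,6), (0,0,7), (0,1,0), (0,1,1), (0,1,2), (0,1,3) ...
Target (A=2, B=1, C=3) not in reachable set → no.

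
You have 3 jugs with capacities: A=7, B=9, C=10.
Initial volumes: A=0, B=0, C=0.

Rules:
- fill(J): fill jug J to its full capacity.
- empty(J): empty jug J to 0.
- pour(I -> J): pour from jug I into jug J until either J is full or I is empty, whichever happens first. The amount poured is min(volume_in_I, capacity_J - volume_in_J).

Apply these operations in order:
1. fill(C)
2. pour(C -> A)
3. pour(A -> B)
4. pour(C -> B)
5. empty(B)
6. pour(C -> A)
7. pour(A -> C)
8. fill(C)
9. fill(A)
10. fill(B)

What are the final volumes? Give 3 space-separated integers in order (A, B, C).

Step 1: fill(C) -> (A=0 B=0 C=10)
Step 2: pour(C -> A) -> (A=7 B=0 C=3)
Step 3: pour(A -> B) -> (A=0 B=7 C=3)
Step 4: pour(C -> B) -> (A=0 B=9 C=1)
Step 5: empty(B) -> (A=0 B=0 C=1)
Step 6: pour(C -> A) -> (A=1 B=0 C=0)
Step 7: pour(A -> C) -> (A=0 B=0 C=1)
Step 8: fill(C) -> (A=0 B=0 C=10)
Step 9: fill(A) -> (A=7 B=0 C=10)
Step 10: fill(B) -> (A=7 B=9 C=10)

Answer: 7 9 10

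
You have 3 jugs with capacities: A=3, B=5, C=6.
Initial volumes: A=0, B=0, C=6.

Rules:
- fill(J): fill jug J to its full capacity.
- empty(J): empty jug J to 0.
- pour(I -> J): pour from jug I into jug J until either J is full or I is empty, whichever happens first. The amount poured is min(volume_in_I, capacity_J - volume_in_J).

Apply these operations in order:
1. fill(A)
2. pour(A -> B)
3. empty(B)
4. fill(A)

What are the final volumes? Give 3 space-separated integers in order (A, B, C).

Answer: 3 0 6

Derivation:
Step 1: fill(A) -> (A=3 B=0 C=6)
Step 2: pour(A -> B) -> (A=0 B=3 C=6)
Step 3: empty(B) -> (A=0 B=0 C=6)
Step 4: fill(A) -> (A=3 B=0 C=6)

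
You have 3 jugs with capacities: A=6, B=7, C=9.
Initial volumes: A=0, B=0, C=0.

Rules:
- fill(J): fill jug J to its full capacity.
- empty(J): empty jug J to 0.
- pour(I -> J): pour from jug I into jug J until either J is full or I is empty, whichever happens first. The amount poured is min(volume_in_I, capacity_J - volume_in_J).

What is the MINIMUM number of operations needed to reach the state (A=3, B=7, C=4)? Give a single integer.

BFS from (A=0, B=0, C=0). One shortest path:
  1. fill(B) -> (A=0 B=7 C=0)
  2. pour(B -> A) -> (A=6 B=1 C=0)
  3. pour(A -> C) -> (A=0 B=1 C=6)
  4. pour(B -> A) -> (A=1 B=0 C=6)
  5. fill(B) -> (A=1 B=7 C=6)
  6. pour(B -> A) -> (A=6 B=2 C=6)
  7. pour(A -> C) -> (A=3 B=2 C=9)
  8. pour(C -> B) -> (A=3 B=7 C=4)
Reached target in 8 moves.

Answer: 8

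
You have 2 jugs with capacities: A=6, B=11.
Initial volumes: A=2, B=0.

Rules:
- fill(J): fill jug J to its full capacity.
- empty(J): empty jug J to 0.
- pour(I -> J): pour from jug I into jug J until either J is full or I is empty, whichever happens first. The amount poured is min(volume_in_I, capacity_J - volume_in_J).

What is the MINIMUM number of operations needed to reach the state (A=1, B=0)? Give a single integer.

Answer: 5

Derivation:
BFS from (A=2, B=0). One shortest path:
  1. fill(A) -> (A=6 B=0)
  2. pour(A -> B) -> (A=0 B=6)
  3. fill(A) -> (A=6 B=6)
  4. pour(A -> B) -> (A=1 B=11)
  5. empty(B) -> (A=1 B=0)
Reached target in 5 moves.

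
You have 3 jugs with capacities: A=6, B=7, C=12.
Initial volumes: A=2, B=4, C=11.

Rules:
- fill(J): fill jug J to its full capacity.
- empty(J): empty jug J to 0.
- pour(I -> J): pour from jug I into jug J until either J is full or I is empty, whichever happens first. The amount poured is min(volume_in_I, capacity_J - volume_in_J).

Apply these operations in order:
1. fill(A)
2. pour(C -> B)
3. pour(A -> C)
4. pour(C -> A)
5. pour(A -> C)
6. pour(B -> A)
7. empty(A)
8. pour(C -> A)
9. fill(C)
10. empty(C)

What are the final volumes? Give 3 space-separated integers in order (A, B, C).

Step 1: fill(A) -> (A=6 B=4 C=11)
Step 2: pour(C -> B) -> (A=6 B=7 C=8)
Step 3: pour(A -> C) -> (A=2 B=7 C=12)
Step 4: pour(C -> A) -> (A=6 B=7 C=8)
Step 5: pour(A -> C) -> (A=2 B=7 C=12)
Step 6: pour(B -> A) -> (A=6 B=3 C=12)
Step 7: empty(A) -> (A=0 B=3 C=12)
Step 8: pour(C -> A) -> (A=6 B=3 C=6)
Step 9: fill(C) -> (A=6 B=3 C=12)
Step 10: empty(C) -> (A=6 B=3 C=0)

Answer: 6 3 0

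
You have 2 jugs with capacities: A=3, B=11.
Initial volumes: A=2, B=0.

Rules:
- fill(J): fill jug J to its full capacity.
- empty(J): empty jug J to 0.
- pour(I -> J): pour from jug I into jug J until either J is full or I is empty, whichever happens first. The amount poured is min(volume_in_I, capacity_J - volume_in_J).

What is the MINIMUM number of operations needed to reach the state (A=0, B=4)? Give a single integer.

Answer: 7

Derivation:
BFS from (A=2, B=0). One shortest path:
  1. fill(B) -> (A=2 B=11)
  2. pour(B -> A) -> (A=3 B=10)
  3. empty(A) -> (A=0 B=10)
  4. pour(B -> A) -> (A=3 B=7)
  5. empty(A) -> (A=0 B=7)
  6. pour(B -> A) -> (A=3 B=4)
  7. empty(A) -> (A=0 B=4)
Reached target in 7 moves.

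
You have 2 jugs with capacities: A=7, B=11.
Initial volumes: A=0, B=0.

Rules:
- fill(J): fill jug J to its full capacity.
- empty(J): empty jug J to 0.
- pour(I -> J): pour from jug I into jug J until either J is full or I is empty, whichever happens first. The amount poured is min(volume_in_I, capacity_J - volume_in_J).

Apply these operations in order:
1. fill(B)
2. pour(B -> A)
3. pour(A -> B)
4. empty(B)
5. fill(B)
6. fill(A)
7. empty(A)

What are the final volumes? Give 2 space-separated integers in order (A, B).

Step 1: fill(B) -> (A=0 B=11)
Step 2: pour(B -> A) -> (A=7 B=4)
Step 3: pour(A -> B) -> (A=0 B=11)
Step 4: empty(B) -> (A=0 B=0)
Step 5: fill(B) -> (A=0 B=11)
Step 6: fill(A) -> (A=7 B=11)
Step 7: empty(A) -> (A=0 B=11)

Answer: 0 11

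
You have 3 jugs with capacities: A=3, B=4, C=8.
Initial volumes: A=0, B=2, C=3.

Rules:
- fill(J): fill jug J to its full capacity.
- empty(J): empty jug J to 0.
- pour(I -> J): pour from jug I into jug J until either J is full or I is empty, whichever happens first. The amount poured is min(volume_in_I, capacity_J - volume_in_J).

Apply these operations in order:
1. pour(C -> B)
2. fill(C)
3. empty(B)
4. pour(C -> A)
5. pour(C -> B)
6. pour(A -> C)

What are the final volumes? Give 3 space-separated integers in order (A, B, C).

Answer: 0 4 4

Derivation:
Step 1: pour(C -> B) -> (A=0 B=4 C=1)
Step 2: fill(C) -> (A=0 B=4 C=8)
Step 3: empty(B) -> (A=0 B=0 C=8)
Step 4: pour(C -> A) -> (A=3 B=0 C=5)
Step 5: pour(C -> B) -> (A=3 B=4 C=1)
Step 6: pour(A -> C) -> (A=0 B=4 C=4)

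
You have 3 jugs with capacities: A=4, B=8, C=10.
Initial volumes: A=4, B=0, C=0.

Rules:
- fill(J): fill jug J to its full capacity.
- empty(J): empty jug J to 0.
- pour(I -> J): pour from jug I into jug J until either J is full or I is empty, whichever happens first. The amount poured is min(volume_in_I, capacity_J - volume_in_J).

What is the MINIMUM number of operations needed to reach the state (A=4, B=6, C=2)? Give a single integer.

Answer: 5

Derivation:
BFS from (A=4, B=0, C=0). One shortest path:
  1. fill(B) -> (A=4 B=8 C=0)
  2. pour(B -> C) -> (A=4 B=0 C=8)
  3. pour(A -> C) -> (A=2 B=0 C=10)
  4. pour(C -> B) -> (A=2 B=8 C=2)
  5. pour(B -> A) -> (A=4 B=6 C=2)
Reached target in 5 moves.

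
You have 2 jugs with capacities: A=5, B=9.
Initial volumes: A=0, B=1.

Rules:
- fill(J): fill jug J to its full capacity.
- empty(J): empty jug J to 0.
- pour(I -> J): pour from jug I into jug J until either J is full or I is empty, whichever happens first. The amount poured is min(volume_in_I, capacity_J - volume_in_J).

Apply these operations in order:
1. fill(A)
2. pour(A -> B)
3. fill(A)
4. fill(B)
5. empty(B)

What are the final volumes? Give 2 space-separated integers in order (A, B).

Answer: 5 0

Derivation:
Step 1: fill(A) -> (A=5 B=1)
Step 2: pour(A -> B) -> (A=0 B=6)
Step 3: fill(A) -> (A=5 B=6)
Step 4: fill(B) -> (A=5 B=9)
Step 5: empty(B) -> (A=5 B=0)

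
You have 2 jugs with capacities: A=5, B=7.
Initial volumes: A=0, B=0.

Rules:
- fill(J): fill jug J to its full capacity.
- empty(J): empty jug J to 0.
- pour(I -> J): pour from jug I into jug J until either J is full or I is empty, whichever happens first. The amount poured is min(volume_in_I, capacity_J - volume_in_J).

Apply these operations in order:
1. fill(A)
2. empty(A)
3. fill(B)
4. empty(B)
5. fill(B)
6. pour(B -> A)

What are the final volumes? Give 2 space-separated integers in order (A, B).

Step 1: fill(A) -> (A=5 B=0)
Step 2: empty(A) -> (A=0 B=0)
Step 3: fill(B) -> (A=0 B=7)
Step 4: empty(B) -> (A=0 B=0)
Step 5: fill(B) -> (A=0 B=7)
Step 6: pour(B -> A) -> (A=5 B=2)

Answer: 5 2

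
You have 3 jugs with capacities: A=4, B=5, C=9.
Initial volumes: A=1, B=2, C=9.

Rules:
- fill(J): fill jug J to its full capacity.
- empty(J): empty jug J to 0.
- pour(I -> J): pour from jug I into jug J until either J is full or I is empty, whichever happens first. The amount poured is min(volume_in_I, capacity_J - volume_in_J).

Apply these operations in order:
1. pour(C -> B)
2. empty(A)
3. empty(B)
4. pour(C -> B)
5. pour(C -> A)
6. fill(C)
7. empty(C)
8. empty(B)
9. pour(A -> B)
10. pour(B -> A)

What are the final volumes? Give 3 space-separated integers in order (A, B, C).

Step 1: pour(C -> B) -> (A=1 B=5 C=6)
Step 2: empty(A) -> (A=0 B=5 C=6)
Step 3: empty(B) -> (A=0 B=0 C=6)
Step 4: pour(C -> B) -> (A=0 B=5 C=1)
Step 5: pour(C -> A) -> (A=1 B=5 C=0)
Step 6: fill(C) -> (A=1 B=5 C=9)
Step 7: empty(C) -> (A=1 B=5 C=0)
Step 8: empty(B) -> (A=1 B=0 C=0)
Step 9: pour(A -> B) -> (A=0 B=1 C=0)
Step 10: pour(B -> A) -> (A=1 B=0 C=0)

Answer: 1 0 0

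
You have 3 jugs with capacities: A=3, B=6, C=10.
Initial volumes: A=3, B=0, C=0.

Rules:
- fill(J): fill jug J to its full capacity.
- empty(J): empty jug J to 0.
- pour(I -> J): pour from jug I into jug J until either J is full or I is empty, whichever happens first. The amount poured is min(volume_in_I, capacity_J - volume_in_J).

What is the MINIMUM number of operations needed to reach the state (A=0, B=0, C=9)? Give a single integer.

Answer: 3

Derivation:
BFS from (A=3, B=0, C=0). One shortest path:
  1. fill(B) -> (A=3 B=6 C=0)
  2. pour(A -> C) -> (A=0 B=6 C=3)
  3. pour(B -> C) -> (A=0 B=0 C=9)
Reached target in 3 moves.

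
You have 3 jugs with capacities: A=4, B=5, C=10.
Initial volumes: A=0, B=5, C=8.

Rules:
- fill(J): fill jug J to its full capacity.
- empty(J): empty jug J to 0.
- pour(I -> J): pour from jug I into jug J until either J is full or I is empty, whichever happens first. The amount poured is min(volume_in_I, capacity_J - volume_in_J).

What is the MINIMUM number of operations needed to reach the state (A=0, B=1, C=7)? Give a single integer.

BFS from (A=0, B=5, C=8). One shortest path:
  1. empty(B) -> (A=0 B=0 C=8)
  2. pour(C -> B) -> (A=0 B=5 C=3)
  3. pour(B -> A) -> (A=4 B=1 C=3)
  4. pour(A -> C) -> (A=0 B=1 C=7)
Reached target in 4 moves.

Answer: 4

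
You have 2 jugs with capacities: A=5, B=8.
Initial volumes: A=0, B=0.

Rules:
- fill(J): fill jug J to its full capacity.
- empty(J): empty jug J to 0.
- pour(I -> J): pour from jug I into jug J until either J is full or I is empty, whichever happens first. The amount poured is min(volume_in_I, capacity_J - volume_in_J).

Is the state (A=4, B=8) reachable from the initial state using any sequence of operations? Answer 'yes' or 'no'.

Answer: yes

Derivation:
BFS from (A=0, B=0):
  1. fill(A) -> (A=5 B=0)
  2. pour(A -> B) -> (A=0 B=5)
  3. fill(A) -> (A=5 B=5)
  4. pour(A -> B) -> (A=2 B=8)
  5. empty(B) -> (A=2 B=0)
  6. pour(A -> B) -> (A=0 B=2)
  7. fill(A) -> (A=5 B=2)
  8. pour(A -> B) -> (A=0 B=7)
  9. fill(A) -> (A=5 B=7)
  10. pour(A -> B) -> (A=4 B=8)
Target reached → yes.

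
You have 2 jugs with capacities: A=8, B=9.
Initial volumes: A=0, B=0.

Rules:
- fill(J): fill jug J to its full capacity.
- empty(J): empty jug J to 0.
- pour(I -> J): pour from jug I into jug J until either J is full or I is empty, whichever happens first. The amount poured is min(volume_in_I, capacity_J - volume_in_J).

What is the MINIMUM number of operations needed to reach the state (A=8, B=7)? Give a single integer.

BFS from (A=0, B=0). One shortest path:
  1. fill(A) -> (A=8 B=0)
  2. pour(A -> B) -> (A=0 B=8)
  3. fill(A) -> (A=8 B=8)
  4. pour(A -> B) -> (A=7 B=9)
  5. empty(B) -> (A=7 B=0)
  6. pour(A -> B) -> (A=0 B=7)
  7. fill(A) -> (A=8 B=7)
Reached target in 7 moves.

Answer: 7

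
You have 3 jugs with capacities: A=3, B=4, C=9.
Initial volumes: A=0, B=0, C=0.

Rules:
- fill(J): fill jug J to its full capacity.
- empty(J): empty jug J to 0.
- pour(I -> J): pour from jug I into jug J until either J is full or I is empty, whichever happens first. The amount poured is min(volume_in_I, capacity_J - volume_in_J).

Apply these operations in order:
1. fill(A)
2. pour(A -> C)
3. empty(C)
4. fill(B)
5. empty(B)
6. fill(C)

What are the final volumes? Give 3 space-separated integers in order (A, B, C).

Answer: 0 0 9

Derivation:
Step 1: fill(A) -> (A=3 B=0 C=0)
Step 2: pour(A -> C) -> (A=0 B=0 C=3)
Step 3: empty(C) -> (A=0 B=0 C=0)
Step 4: fill(B) -> (A=0 B=4 C=0)
Step 5: empty(B) -> (A=0 B=0 C=0)
Step 6: fill(C) -> (A=0 B=0 C=9)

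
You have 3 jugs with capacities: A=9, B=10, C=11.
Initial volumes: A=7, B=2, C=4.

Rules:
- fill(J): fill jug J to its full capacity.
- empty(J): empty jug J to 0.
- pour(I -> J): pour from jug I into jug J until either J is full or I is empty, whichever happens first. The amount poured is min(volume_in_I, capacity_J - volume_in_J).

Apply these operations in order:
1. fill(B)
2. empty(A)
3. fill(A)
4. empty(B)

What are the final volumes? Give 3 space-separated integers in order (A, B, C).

Step 1: fill(B) -> (A=7 B=10 C=4)
Step 2: empty(A) -> (A=0 B=10 C=4)
Step 3: fill(A) -> (A=9 B=10 C=4)
Step 4: empty(B) -> (A=9 B=0 C=4)

Answer: 9 0 4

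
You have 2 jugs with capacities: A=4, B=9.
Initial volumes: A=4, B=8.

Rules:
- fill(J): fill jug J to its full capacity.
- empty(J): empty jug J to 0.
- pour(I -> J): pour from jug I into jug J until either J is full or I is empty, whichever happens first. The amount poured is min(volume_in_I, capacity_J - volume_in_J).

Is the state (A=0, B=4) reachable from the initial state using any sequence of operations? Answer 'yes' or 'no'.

BFS from (A=4, B=8):
  1. empty(B) -> (A=4 B=0)
  2. pour(A -> B) -> (A=0 B=4)
Target reached → yes.

Answer: yes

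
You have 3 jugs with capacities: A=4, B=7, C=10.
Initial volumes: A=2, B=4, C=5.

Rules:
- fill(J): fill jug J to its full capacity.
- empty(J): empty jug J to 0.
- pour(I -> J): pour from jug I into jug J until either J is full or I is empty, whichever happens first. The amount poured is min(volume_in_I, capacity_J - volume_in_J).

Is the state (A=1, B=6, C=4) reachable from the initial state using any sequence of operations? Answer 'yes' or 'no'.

Answer: no

Derivation:
BFS explored all 279 reachable states.
Reachable set includes: (0,0,0), (0,0,1), (0,0,2), (0,0,3), (0,0,4), (0,0,5), (0,0,6), (0,0,7), (0,0,8), (0,0,9), (0,0,10), (0,1,0) ...
Target (A=1, B=6, C=4) not in reachable set → no.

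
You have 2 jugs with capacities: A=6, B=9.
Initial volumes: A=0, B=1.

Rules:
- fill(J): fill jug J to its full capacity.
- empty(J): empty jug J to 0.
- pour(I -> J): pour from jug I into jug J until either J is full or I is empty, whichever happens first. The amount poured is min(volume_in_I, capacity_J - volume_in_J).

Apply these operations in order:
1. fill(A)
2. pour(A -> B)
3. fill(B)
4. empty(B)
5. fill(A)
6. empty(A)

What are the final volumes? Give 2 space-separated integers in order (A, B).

Step 1: fill(A) -> (A=6 B=1)
Step 2: pour(A -> B) -> (A=0 B=7)
Step 3: fill(B) -> (A=0 B=9)
Step 4: empty(B) -> (A=0 B=0)
Step 5: fill(A) -> (A=6 B=0)
Step 6: empty(A) -> (A=0 B=0)

Answer: 0 0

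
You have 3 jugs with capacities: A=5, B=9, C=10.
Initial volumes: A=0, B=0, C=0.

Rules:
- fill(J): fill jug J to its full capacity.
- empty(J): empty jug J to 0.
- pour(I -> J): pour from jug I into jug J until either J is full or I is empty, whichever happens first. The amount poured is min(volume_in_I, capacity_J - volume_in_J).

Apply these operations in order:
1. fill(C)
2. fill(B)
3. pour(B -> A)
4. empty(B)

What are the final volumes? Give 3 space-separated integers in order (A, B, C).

Answer: 5 0 10

Derivation:
Step 1: fill(C) -> (A=0 B=0 C=10)
Step 2: fill(B) -> (A=0 B=9 C=10)
Step 3: pour(B -> A) -> (A=5 B=4 C=10)
Step 4: empty(B) -> (A=5 B=0 C=10)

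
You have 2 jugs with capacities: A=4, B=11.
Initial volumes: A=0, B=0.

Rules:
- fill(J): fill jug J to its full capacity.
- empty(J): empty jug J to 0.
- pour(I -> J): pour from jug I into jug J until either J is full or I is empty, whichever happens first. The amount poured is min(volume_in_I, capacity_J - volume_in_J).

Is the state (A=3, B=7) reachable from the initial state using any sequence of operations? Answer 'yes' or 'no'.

BFS explored all 30 reachable states.
Reachable set includes: (0,0), (0,1), (0,2), (0,3), (0,4), (0,5), (0,6), (0,7), (0,8), (0,9), (0,10), (0,11) ...
Target (A=3, B=7) not in reachable set → no.

Answer: no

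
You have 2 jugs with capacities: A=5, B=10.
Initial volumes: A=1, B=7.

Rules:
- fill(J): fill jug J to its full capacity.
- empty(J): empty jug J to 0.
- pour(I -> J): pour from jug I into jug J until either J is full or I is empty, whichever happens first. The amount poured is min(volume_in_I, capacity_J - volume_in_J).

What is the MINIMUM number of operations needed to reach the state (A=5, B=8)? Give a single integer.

BFS from (A=1, B=7). One shortest path:
  1. pour(A -> B) -> (A=0 B=8)
  2. fill(A) -> (A=5 B=8)
Reached target in 2 moves.

Answer: 2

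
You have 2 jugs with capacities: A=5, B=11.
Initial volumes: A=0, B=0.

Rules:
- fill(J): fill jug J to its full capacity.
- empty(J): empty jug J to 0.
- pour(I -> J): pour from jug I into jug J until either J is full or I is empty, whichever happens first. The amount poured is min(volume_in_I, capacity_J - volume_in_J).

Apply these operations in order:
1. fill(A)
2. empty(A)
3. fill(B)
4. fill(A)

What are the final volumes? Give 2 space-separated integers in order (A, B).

Answer: 5 11

Derivation:
Step 1: fill(A) -> (A=5 B=0)
Step 2: empty(A) -> (A=0 B=0)
Step 3: fill(B) -> (A=0 B=11)
Step 4: fill(A) -> (A=5 B=11)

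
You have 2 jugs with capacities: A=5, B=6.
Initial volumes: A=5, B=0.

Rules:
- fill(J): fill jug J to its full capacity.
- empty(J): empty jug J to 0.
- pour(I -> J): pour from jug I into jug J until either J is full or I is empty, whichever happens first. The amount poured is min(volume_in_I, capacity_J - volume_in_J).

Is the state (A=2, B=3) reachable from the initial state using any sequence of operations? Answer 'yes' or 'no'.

BFS explored all 22 reachable states.
Reachable set includes: (0,0), (0,1), (0,2), (0,3), (0,4), (0,5), (0,6), (1,0), (1,6), (2,0), (2,6), (3,0) ...
Target (A=2, B=3) not in reachable set → no.

Answer: no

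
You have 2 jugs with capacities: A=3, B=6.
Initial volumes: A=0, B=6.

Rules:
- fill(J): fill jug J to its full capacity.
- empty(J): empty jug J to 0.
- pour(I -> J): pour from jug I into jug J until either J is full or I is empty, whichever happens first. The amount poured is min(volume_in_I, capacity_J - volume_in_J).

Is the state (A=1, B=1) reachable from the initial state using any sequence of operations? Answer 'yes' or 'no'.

Answer: no

Derivation:
BFS explored all 6 reachable states.
Reachable set includes: (0,0), (0,3), (0,6), (3,0), (3,3), (3,6)
Target (A=1, B=1) not in reachable set → no.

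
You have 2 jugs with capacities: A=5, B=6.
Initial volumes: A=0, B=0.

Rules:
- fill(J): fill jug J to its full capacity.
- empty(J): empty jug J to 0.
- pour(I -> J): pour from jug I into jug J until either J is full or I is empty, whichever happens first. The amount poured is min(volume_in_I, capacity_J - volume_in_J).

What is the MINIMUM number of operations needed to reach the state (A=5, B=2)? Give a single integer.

Answer: 6

Derivation:
BFS from (A=0, B=0). One shortest path:
  1. fill(B) -> (A=0 B=6)
  2. pour(B -> A) -> (A=5 B=1)
  3. empty(A) -> (A=0 B=1)
  4. pour(B -> A) -> (A=1 B=0)
  5. fill(B) -> (A=1 B=6)
  6. pour(B -> A) -> (A=5 B=2)
Reached target in 6 moves.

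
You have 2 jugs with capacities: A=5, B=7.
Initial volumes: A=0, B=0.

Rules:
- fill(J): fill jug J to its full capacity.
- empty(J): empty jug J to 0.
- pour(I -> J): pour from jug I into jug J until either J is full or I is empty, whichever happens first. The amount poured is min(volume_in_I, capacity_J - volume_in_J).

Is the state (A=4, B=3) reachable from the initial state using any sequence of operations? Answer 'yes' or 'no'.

Answer: no

Derivation:
BFS explored all 24 reachable states.
Reachable set includes: (0,0), (0,1), (0,2), (0,3), (0,4), (0,5), (0,6), (0,7), (1,0), (1,7), (2,0), (2,7) ...
Target (A=4, B=3) not in reachable set → no.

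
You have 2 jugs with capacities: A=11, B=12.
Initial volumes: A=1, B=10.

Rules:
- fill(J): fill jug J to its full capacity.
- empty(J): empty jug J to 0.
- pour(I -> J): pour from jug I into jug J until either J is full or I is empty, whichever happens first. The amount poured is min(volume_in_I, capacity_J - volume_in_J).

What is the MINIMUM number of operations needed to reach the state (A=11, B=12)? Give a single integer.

Answer: 2

Derivation:
BFS from (A=1, B=10). One shortest path:
  1. fill(A) -> (A=11 B=10)
  2. fill(B) -> (A=11 B=12)
Reached target in 2 moves.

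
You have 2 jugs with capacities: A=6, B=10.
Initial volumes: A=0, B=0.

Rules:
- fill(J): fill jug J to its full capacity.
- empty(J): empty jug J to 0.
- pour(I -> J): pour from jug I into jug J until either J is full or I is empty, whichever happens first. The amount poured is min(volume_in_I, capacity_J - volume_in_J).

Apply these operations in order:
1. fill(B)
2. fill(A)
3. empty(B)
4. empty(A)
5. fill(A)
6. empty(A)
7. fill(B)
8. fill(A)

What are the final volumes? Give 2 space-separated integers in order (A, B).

Step 1: fill(B) -> (A=0 B=10)
Step 2: fill(A) -> (A=6 B=10)
Step 3: empty(B) -> (A=6 B=0)
Step 4: empty(A) -> (A=0 B=0)
Step 5: fill(A) -> (A=6 B=0)
Step 6: empty(A) -> (A=0 B=0)
Step 7: fill(B) -> (A=0 B=10)
Step 8: fill(A) -> (A=6 B=10)

Answer: 6 10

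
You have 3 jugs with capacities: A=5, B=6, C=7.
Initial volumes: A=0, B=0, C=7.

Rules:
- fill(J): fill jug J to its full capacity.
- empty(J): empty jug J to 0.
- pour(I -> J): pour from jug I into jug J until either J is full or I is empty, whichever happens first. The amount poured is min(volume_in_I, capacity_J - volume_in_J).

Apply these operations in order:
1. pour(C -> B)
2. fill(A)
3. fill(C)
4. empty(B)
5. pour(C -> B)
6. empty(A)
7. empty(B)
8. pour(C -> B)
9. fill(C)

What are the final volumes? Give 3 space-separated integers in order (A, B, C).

Answer: 0 1 7

Derivation:
Step 1: pour(C -> B) -> (A=0 B=6 C=1)
Step 2: fill(A) -> (A=5 B=6 C=1)
Step 3: fill(C) -> (A=5 B=6 C=7)
Step 4: empty(B) -> (A=5 B=0 C=7)
Step 5: pour(C -> B) -> (A=5 B=6 C=1)
Step 6: empty(A) -> (A=0 B=6 C=1)
Step 7: empty(B) -> (A=0 B=0 C=1)
Step 8: pour(C -> B) -> (A=0 B=1 C=0)
Step 9: fill(C) -> (A=0 B=1 C=7)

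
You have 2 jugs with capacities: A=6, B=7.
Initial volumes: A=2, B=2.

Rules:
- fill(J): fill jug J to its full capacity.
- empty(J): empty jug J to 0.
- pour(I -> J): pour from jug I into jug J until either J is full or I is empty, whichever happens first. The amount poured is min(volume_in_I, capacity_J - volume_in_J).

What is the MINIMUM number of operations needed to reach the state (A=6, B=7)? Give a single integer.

BFS from (A=2, B=2). One shortest path:
  1. fill(A) -> (A=6 B=2)
  2. fill(B) -> (A=6 B=7)
Reached target in 2 moves.

Answer: 2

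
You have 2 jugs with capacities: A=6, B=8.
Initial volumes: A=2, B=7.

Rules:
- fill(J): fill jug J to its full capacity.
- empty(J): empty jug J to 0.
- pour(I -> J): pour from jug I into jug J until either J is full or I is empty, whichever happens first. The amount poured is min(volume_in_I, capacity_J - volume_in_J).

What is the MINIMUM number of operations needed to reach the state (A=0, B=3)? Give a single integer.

Answer: 2

Derivation:
BFS from (A=2, B=7). One shortest path:
  1. pour(B -> A) -> (A=6 B=3)
  2. empty(A) -> (A=0 B=3)
Reached target in 2 moves.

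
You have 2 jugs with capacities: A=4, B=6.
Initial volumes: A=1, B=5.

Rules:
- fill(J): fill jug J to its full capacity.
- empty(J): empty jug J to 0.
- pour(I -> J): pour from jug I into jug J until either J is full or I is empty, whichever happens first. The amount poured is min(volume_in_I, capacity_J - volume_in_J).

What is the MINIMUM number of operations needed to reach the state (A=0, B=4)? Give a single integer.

Answer: 3

Derivation:
BFS from (A=1, B=5). One shortest path:
  1. fill(A) -> (A=4 B=5)
  2. empty(B) -> (A=4 B=0)
  3. pour(A -> B) -> (A=0 B=4)
Reached target in 3 moves.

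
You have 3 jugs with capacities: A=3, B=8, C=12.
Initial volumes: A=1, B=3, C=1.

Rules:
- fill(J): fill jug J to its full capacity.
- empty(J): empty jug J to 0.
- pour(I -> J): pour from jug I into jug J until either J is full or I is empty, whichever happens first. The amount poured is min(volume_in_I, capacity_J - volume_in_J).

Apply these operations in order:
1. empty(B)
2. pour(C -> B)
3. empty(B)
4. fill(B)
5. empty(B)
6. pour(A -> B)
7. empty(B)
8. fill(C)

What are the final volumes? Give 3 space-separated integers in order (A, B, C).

Step 1: empty(B) -> (A=1 B=0 C=1)
Step 2: pour(C -> B) -> (A=1 B=1 C=0)
Step 3: empty(B) -> (A=1 B=0 C=0)
Step 4: fill(B) -> (A=1 B=8 C=0)
Step 5: empty(B) -> (A=1 B=0 C=0)
Step 6: pour(A -> B) -> (A=0 B=1 C=0)
Step 7: empty(B) -> (A=0 B=0 C=0)
Step 8: fill(C) -> (A=0 B=0 C=12)

Answer: 0 0 12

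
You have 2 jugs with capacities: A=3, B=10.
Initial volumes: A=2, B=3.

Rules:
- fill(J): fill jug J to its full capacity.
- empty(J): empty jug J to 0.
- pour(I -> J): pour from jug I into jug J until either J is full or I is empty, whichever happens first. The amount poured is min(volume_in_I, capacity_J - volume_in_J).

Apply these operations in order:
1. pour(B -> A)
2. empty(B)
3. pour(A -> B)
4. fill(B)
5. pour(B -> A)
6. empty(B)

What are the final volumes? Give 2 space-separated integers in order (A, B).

Answer: 3 0

Derivation:
Step 1: pour(B -> A) -> (A=3 B=2)
Step 2: empty(B) -> (A=3 B=0)
Step 3: pour(A -> B) -> (A=0 B=3)
Step 4: fill(B) -> (A=0 B=10)
Step 5: pour(B -> A) -> (A=3 B=7)
Step 6: empty(B) -> (A=3 B=0)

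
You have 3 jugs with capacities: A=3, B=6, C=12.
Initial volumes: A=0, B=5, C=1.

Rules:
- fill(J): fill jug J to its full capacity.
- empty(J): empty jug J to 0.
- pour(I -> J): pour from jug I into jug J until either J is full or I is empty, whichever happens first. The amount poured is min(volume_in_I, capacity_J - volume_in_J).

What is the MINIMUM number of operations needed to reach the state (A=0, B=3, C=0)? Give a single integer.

Answer: 3

Derivation:
BFS from (A=0, B=5, C=1). One shortest path:
  1. pour(B -> A) -> (A=3 B=2 C=1)
  2. empty(A) -> (A=0 B=2 C=1)
  3. pour(C -> B) -> (A=0 B=3 C=0)
Reached target in 3 moves.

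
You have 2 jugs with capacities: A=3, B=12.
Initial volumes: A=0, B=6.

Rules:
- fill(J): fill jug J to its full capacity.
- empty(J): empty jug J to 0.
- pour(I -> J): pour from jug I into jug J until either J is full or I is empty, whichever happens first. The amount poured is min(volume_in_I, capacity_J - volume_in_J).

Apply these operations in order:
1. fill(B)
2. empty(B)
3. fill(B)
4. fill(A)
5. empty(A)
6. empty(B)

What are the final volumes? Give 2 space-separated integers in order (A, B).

Step 1: fill(B) -> (A=0 B=12)
Step 2: empty(B) -> (A=0 B=0)
Step 3: fill(B) -> (A=0 B=12)
Step 4: fill(A) -> (A=3 B=12)
Step 5: empty(A) -> (A=0 B=12)
Step 6: empty(B) -> (A=0 B=0)

Answer: 0 0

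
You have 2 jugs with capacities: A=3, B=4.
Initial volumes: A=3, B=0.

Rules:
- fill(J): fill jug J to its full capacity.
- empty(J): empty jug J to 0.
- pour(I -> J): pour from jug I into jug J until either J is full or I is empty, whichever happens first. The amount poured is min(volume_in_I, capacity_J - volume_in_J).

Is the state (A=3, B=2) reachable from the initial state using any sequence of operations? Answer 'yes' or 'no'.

Answer: yes

Derivation:
BFS from (A=3, B=0):
  1. pour(A -> B) -> (A=0 B=3)
  2. fill(A) -> (A=3 B=3)
  3. pour(A -> B) -> (A=2 B=4)
  4. empty(B) -> (A=2 B=0)
  5. pour(A -> B) -> (A=0 B=2)
  6. fill(A) -> (A=3 B=2)
Target reached → yes.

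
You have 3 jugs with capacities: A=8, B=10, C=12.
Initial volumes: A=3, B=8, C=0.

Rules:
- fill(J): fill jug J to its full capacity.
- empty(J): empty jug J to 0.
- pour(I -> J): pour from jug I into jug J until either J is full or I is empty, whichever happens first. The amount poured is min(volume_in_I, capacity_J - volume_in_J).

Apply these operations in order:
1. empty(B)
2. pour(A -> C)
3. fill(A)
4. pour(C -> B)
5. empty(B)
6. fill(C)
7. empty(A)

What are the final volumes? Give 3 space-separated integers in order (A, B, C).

Answer: 0 0 12

Derivation:
Step 1: empty(B) -> (A=3 B=0 C=0)
Step 2: pour(A -> C) -> (A=0 B=0 C=3)
Step 3: fill(A) -> (A=8 B=0 C=3)
Step 4: pour(C -> B) -> (A=8 B=3 C=0)
Step 5: empty(B) -> (A=8 B=0 C=0)
Step 6: fill(C) -> (A=8 B=0 C=12)
Step 7: empty(A) -> (A=0 B=0 C=12)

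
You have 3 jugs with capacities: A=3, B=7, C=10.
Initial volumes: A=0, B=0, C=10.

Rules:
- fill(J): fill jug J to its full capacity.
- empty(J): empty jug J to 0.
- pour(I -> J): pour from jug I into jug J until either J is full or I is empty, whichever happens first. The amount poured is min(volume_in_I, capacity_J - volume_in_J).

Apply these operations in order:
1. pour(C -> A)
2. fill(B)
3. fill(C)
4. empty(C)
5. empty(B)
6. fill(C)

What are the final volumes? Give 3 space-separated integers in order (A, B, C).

Step 1: pour(C -> A) -> (A=3 B=0 C=7)
Step 2: fill(B) -> (A=3 B=7 C=7)
Step 3: fill(C) -> (A=3 B=7 C=10)
Step 4: empty(C) -> (A=3 B=7 C=0)
Step 5: empty(B) -> (A=3 B=0 C=0)
Step 6: fill(C) -> (A=3 B=0 C=10)

Answer: 3 0 10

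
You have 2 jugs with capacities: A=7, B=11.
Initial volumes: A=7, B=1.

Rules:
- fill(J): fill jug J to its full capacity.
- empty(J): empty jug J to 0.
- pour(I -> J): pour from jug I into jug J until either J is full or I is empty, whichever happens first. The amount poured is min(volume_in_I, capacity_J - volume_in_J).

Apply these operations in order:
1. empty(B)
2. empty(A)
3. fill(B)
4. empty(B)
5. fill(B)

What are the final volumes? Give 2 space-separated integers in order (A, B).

Step 1: empty(B) -> (A=7 B=0)
Step 2: empty(A) -> (A=0 B=0)
Step 3: fill(B) -> (A=0 B=11)
Step 4: empty(B) -> (A=0 B=0)
Step 5: fill(B) -> (A=0 B=11)

Answer: 0 11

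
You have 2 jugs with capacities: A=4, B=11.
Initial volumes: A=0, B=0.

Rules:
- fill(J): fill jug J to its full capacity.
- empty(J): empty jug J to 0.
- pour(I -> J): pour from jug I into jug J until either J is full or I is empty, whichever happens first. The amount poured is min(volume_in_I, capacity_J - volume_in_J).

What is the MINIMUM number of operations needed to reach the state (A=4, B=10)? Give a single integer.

BFS from (A=0, B=0). One shortest path:
  1. fill(B) -> (A=0 B=11)
  2. pour(B -> A) -> (A=4 B=7)
  3. empty(A) -> (A=0 B=7)
  4. pour(B -> A) -> (A=4 B=3)
  5. empty(A) -> (A=0 B=3)
  6. pour(B -> A) -> (A=3 B=0)
  7. fill(B) -> (A=3 B=11)
  8. pour(B -> A) -> (A=4 B=10)
Reached target in 8 moves.

Answer: 8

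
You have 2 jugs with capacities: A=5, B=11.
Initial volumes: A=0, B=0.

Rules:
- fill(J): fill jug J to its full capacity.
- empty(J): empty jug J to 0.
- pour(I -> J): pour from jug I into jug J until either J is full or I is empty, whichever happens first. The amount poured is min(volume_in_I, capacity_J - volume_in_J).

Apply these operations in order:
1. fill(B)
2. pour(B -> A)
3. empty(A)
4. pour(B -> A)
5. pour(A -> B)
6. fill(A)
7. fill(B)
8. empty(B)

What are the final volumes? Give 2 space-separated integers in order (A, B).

Step 1: fill(B) -> (A=0 B=11)
Step 2: pour(B -> A) -> (A=5 B=6)
Step 3: empty(A) -> (A=0 B=6)
Step 4: pour(B -> A) -> (A=5 B=1)
Step 5: pour(A -> B) -> (A=0 B=6)
Step 6: fill(A) -> (A=5 B=6)
Step 7: fill(B) -> (A=5 B=11)
Step 8: empty(B) -> (A=5 B=0)

Answer: 5 0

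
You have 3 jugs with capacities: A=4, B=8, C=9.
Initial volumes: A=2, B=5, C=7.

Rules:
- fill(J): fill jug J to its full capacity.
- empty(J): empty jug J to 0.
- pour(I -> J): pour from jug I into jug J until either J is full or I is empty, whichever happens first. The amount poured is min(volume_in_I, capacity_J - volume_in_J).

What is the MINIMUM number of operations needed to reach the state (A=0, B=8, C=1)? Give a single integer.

Answer: 3

Derivation:
BFS from (A=2, B=5, C=7). One shortest path:
  1. empty(B) -> (A=2 B=0 C=7)
  2. pour(A -> B) -> (A=0 B=2 C=7)
  3. pour(C -> B) -> (A=0 B=8 C=1)
Reached target in 3 moves.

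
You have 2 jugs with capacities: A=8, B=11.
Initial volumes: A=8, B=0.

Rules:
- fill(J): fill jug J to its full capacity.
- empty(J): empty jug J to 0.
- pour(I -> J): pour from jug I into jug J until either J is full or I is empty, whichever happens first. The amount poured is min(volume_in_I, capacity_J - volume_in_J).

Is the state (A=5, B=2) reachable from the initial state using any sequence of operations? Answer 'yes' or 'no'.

BFS explored all 38 reachable states.
Reachable set includes: (0,0), (0,1), (0,2), (0,3), (0,4), (0,5), (0,6), (0,7), (0,8), (0,9), (0,10), (0,11) ...
Target (A=5, B=2) not in reachable set → no.

Answer: no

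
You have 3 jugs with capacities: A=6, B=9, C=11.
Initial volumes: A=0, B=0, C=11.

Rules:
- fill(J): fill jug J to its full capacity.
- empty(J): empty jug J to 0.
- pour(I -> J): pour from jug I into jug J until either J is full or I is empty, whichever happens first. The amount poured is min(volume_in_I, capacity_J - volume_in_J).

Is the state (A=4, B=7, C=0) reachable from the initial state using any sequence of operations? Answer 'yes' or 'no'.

BFS from (A=0, B=0, C=11):
  1. pour(C -> B) -> (A=0 B=9 C=2)
  2. pour(C -> A) -> (A=2 B=9 C=0)
  3. pour(B -> C) -> (A=2 B=0 C=9)
  4. fill(B) -> (A=2 B=9 C=9)
  5. pour(B -> A) -> (A=6 B=5 C=9)
  6. pour(A -> C) -> (A=4 B=5 C=11)
  7. pour(C -> B) -> (A=4 B=9 C=7)
  8. empty(B) -> (A=4 B=0 C=7)
  9. pour(C -> B) -> (A=4 B=7 C=0)
Target reached → yes.

Answer: yes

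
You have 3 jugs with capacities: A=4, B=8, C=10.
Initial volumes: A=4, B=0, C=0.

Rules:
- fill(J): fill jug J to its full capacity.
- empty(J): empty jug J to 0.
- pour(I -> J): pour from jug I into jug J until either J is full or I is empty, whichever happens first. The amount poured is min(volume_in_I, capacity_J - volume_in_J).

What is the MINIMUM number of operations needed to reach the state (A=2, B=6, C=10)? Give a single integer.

BFS from (A=4, B=0, C=0). One shortest path:
  1. empty(A) -> (A=0 B=0 C=0)
  2. fill(C) -> (A=0 B=0 C=10)
  3. pour(C -> B) -> (A=0 B=8 C=2)
  4. pour(C -> A) -> (A=2 B=8 C=0)
  5. pour(B -> C) -> (A=2 B=0 C=8)
  6. fill(B) -> (A=2 B=8 C=8)
  7. pour(B -> C) -> (A=2 B=6 C=10)
Reached target in 7 moves.

Answer: 7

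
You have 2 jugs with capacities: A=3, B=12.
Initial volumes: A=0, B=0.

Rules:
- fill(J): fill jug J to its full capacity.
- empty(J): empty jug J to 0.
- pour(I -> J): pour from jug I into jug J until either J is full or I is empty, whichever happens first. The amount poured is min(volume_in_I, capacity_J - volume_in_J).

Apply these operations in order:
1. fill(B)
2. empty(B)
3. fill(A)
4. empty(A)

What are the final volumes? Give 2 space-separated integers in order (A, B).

Step 1: fill(B) -> (A=0 B=12)
Step 2: empty(B) -> (A=0 B=0)
Step 3: fill(A) -> (A=3 B=0)
Step 4: empty(A) -> (A=0 B=0)

Answer: 0 0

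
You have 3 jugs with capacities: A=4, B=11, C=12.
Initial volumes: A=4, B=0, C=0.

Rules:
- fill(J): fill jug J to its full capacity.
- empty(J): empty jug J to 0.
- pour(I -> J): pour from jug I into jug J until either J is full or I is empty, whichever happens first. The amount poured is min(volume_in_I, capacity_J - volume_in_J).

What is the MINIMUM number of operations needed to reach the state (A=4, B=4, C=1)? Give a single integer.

Answer: 5

Derivation:
BFS from (A=4, B=0, C=0). One shortest path:
  1. fill(C) -> (A=4 B=0 C=12)
  2. pour(C -> B) -> (A=4 B=11 C=1)
  3. empty(B) -> (A=4 B=0 C=1)
  4. pour(A -> B) -> (A=0 B=4 C=1)
  5. fill(A) -> (A=4 B=4 C=1)
Reached target in 5 moves.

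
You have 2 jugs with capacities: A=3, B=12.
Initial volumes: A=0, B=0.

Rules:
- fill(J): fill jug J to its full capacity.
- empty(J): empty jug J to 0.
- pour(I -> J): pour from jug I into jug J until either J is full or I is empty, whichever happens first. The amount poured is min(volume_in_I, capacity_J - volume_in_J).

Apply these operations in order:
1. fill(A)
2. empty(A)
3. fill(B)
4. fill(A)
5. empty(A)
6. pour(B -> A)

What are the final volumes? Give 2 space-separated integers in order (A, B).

Answer: 3 9

Derivation:
Step 1: fill(A) -> (A=3 B=0)
Step 2: empty(A) -> (A=0 B=0)
Step 3: fill(B) -> (A=0 B=12)
Step 4: fill(A) -> (A=3 B=12)
Step 5: empty(A) -> (A=0 B=12)
Step 6: pour(B -> A) -> (A=3 B=9)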